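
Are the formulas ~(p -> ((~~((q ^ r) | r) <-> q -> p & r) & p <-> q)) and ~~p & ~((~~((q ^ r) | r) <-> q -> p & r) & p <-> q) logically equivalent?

equivalent

  p   |   q   |   r   |   φ   |   ψ  
----- | ----- | ----- | ----- | -----
 True |  True |  True | False | False
 True |  True | False |  True |  True
 True | False |  True |  True |  True
 True | False | False | False | False
False |  True |  True | False | False
False |  True | False | False | False
False | False |  True | False | False
False | False | False | False | False
The columns for φ and ψ agree on every row, so they are logically equivalent.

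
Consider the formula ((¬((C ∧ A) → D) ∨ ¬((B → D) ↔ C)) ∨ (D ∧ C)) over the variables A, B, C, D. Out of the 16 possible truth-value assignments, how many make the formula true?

A | B | C | D | φ
- | - | - | - | -
F | F | F | F | T
F | F | F | T | T
F | F | T | F | F
F | F | T | T | T
F | T | F | F | F
F | T | F | T | T
F | T | T | F | T
F | T | T | T | T
T | F | F | F | T
T | F | F | T | T
T | F | T | F | T
T | F | T | T | T
T | T | F | F | F
T | T | F | T | T
T | T | T | F | T
T | T | T | T | T
The formula is true on 13 of the 16 rows.

13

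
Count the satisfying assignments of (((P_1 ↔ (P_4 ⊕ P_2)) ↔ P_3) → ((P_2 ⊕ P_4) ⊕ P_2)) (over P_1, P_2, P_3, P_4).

12

P_1 | P_2 | P_3 | P_4 || (P_4 ⊕ P_2) | (P_1 ↔ (P_4 ⊕ P_2)) | ((P_1 ↔ (P_4 ⊕ P_2)) ↔ P_3) | (P_2 ⊕ P_4) | ((P_2 ⊕ P_4) ⊕ P_2) | φ
 0  |  0  |  0  |  0  ||      0      |          1          |              0              |      0      |          0          | 1
 0  |  0  |  0  |  1  ||      1      |          0          |              1              |      1      |          1          | 1
 0  |  0  |  1  |  0  ||      0      |          1          |              1              |      0      |          0          | 0
 0  |  0  |  1  |  1  ||      1      |          0          |              0              |      1      |          1          | 1
 0  |  1  |  0  |  0  ||      1      |          0          |              1              |      1      |          0          | 0
 0  |  1  |  0  |  1  ||      0      |          1          |              0              |      0      |          1          | 1
 0  |  1  |  1  |  0  ||      1      |          0          |              0              |      1      |          0          | 1
 0  |  1  |  1  |  1  ||      0      |          1          |              1              |      0      |          1          | 1
 1  |  0  |  0  |  0  ||      0      |          0          |              1              |      0      |          0          | 0
 1  |  0  |  0  |  1  ||      1      |          1          |              0              |      1      |          1          | 1
 1  |  0  |  1  |  0  ||      0      |          0          |              0              |      0      |          0          | 1
 1  |  0  |  1  |  1  ||      1      |          1          |              1              |      1      |          1          | 1
 1  |  1  |  0  |  0  ||      1      |          1          |              0              |      1      |          0          | 1
 1  |  1  |  0  |  1  ||      0      |          0          |              1              |      0      |          1          | 1
 1  |  1  |  1  |  0  ||      1      |          1          |              1              |      1      |          0          | 0
 1  |  1  |  1  |  1  ||      0      |          0          |              0              |      0      |          1          | 1
The formula is true on 12 of the 16 rows.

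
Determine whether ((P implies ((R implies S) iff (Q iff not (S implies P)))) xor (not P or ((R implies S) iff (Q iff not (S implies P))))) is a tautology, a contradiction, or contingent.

contradiction

P | Q | R | S | φ
- | - | - | - | -
F | F | F | F | F
F | F | F | T | F
F | F | T | F | F
F | F | T | T | F
F | T | F | F | F
F | T | F | T | F
F | T | T | F | F
F | T | T | T | F
T | F | F | F | F
T | F | F | T | F
T | F | T | F | F
T | F | T | T | F
T | T | F | F | F
T | T | F | T | F
T | T | T | F | F
T | T | T | T | F
Every row is F, so the formula is a contradiction.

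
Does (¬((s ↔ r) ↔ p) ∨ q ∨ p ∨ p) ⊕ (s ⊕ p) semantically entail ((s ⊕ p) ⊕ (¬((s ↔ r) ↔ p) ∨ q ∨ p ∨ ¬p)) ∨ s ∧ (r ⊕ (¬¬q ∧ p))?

  p   |   q   |   r   |   s   ||   φ   |   ψ  
 True |  True |  True |  True ||  True |  True
 True |  True |  True | False || False | False
 True |  True | False |  True ||  True |  True
 True |  True | False | False || False | False
 True | False |  True |  True ||  True |  True
 True | False |  True | False || False | False
 True | False | False |  True ||  True |  True
 True | False | False | False || False | False
False |  True |  True |  True || False |  True
False |  True |  True | False ||  True |  True
False |  True | False |  True || False | False
False |  True | False | False ||  True |  True
False | False |  True |  True || False |  True
False | False |  True | False || False |  True
False | False | False |  True ||  True | False
False | False | False | False ||  True |  True
At p=False, q=False, r=False, s=True we have φ true but ψ false, so φ does not entail ψ.

no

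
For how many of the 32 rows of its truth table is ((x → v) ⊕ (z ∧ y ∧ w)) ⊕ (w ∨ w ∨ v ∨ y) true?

x | y | z | w | v | φ
- | - | - | - | - | -
1 | 1 | 1 | 1 | 1 | 1
1 | 1 | 1 | 1 | 0 | 0
1 | 1 | 1 | 0 | 1 | 0
1 | 1 | 1 | 0 | 0 | 1
1 | 1 | 0 | 1 | 1 | 0
1 | 1 | 0 | 1 | 0 | 1
1 | 1 | 0 | 0 | 1 | 0
1 | 1 | 0 | 0 | 0 | 1
1 | 0 | 1 | 1 | 1 | 0
1 | 0 | 1 | 1 | 0 | 1
1 | 0 | 1 | 0 | 1 | 0
1 | 0 | 1 | 0 | 0 | 0
1 | 0 | 0 | 1 | 1 | 0
1 | 0 | 0 | 1 | 0 | 1
1 | 0 | 0 | 0 | 1 | 0
1 | 0 | 0 | 0 | 0 | 0
0 | 1 | 1 | 1 | 1 | 1
0 | 1 | 1 | 1 | 0 | 1
0 | 1 | 1 | 0 | 1 | 0
0 | 1 | 1 | 0 | 0 | 0
0 | 1 | 0 | 1 | 1 | 0
0 | 1 | 0 | 1 | 0 | 0
0 | 1 | 0 | 0 | 1 | 0
0 | 1 | 0 | 0 | 0 | 0
0 | 0 | 1 | 1 | 1 | 0
0 | 0 | 1 | 1 | 0 | 0
0 | 0 | 1 | 0 | 1 | 0
0 | 0 | 1 | 0 | 0 | 1
0 | 0 | 0 | 1 | 1 | 0
0 | 0 | 0 | 1 | 0 | 0
0 | 0 | 0 | 0 | 1 | 0
0 | 0 | 0 | 0 | 0 | 1
The formula is true on 10 of the 32 rows.

10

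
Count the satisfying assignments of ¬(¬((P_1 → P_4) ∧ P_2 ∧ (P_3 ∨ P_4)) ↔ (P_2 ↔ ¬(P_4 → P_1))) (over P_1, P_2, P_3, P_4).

7

P_1  P_2  P_3  P_4  |  (P_1 → P_4)  ((P_1 → P_4) ∧ P_2)  (P_3 ∨ P_4)  (P_4 → P_1)  ¬(P_4 → P_1)  (P_2 ↔ ¬(P_4 → P_1))  φ
 1    1    1    1   |       1                1                1            1            0                 0            0
 1    1    1    0   |       0                0                1            1            0                 0            1
 1    1    0    1   |       1                1                1            1            0                 0            0
 1    1    0    0   |       0                0                0            1            0                 0            1
 1    0    1    1   |       1                0                1            1            0                 1            0
 1    0    1    0   |       0                0                1            1            0                 1            0
 1    0    0    1   |       1                0                1            1            0                 1            0
 1    0    0    0   |       0                0                0            1            0                 1            0
 0    1    1    1   |       1                1                1            0            1                 1            1
 0    1    1    0   |       1                1                1            1            0                 0            0
 0    1    0    1   |       1                1                1            0            1                 1            1
 0    1    0    0   |       1                1                0            1            0                 0            1
 0    0    1    1   |       1                0                1            0            1                 0            1
 0    0    1    0   |       1                0                1            1            0                 1            0
 0    0    0    1   |       1                0                1            0            1                 0            1
 0    0    0    0   |       1                0                0            1            0                 1            0
The formula is true on 7 of the 16 rows.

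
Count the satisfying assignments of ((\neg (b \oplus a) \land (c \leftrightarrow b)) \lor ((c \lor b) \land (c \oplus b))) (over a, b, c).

a  b  c  |  φ
1  1  1  |  1
1  1  0  |  1
1  0  1  |  1
1  0  0  |  0
0  1  1  |  0
0  1  0  |  1
0  0  1  |  1
0  0  0  |  1
The formula is true on 6 of the 8 rows.

6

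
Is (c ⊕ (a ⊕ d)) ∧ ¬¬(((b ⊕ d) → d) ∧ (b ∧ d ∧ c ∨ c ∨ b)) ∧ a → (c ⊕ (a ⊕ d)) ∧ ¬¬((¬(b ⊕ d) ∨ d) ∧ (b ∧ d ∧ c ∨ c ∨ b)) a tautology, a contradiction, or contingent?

tautology

a  b  c  d  |  φ
1  1  1  1  |  1
1  1  1  0  |  1
1  1  0  1  |  1
1  1  0  0  |  1
1  0  1  1  |  1
1  0  1  0  |  1
1  0  0  1  |  1
1  0  0  0  |  1
0  1  1  1  |  1
0  1  1  0  |  1
0  1  0  1  |  1
0  1  0  0  |  1
0  0  1  1  |  1
0  0  1  0  |  1
0  0  0  1  |  1
0  0  0  0  |  1
Every row is 1, so the formula is a tautology.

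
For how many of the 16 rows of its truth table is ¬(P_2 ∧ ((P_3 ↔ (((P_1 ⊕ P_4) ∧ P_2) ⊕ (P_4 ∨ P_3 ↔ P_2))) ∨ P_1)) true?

9

P_1 | P_2 | P_3 | P_4 | φ
--- | --- | --- | --- | -
 0  |  0  |  0  |  0  | 1
 0  |  0  |  0  |  1  | 1
 0  |  0  |  1  |  0  | 1
 0  |  0  |  1  |  1  | 1
 0  |  1  |  0  |  0  | 0
 0  |  1  |  0  |  1  | 0
 0  |  1  |  1  |  0  | 0
 0  |  1  |  1  |  1  | 1
 1  |  0  |  0  |  0  | 1
 1  |  0  |  0  |  1  | 1
 1  |  0  |  1  |  0  | 1
 1  |  0  |  1  |  1  | 1
 1  |  1  |  0  |  0  | 0
 1  |  1  |  0  |  1  | 0
 1  |  1  |  1  |  0  | 0
 1  |  1  |  1  |  1  | 0
The formula is true on 9 of the 16 rows.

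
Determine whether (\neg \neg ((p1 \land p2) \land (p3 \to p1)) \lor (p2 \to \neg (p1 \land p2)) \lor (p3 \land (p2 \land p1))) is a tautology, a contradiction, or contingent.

tautology

p1 | p2 | p3 | (p1 \land p2) | (p3 \to p1) | \neg (p1 \land p2) | (p2 \to \neg (p1 \land p2)) | (p2 \land p1) | (p3 \land (p2 \land p1)) | φ
-- | -- | -- | ------------- | ----------- | ------------------ | --------------------------- | ------------- | ------------------------ | -
T  | T  | T  |       T       |      T      |         F          |              F              |       T       |            T             | T
T  | T  | F  |       T       |      T      |         F          |              F              |       T       |            F             | T
T  | F  | T  |       F       |      T      |         T          |              T              |       F       |            F             | T
T  | F  | F  |       F       |      T      |         T          |              T              |       F       |            F             | T
F  | T  | T  |       F       |      F      |         T          |              T              |       F       |            F             | T
F  | T  | F  |       F       |      T      |         T          |              T              |       F       |            F             | T
F  | F  | T  |       F       |      F      |         T          |              T              |       F       |            F             | T
F  | F  | F  |       F       |      T      |         T          |              T              |       F       |            F             | T
Every row is T, so the formula is a tautology.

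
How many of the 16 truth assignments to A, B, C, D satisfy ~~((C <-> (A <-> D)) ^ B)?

A | B | C | D || (A <-> D) | (C <-> (A <-> D)) | ((C <-> (A <-> D)) ^ B) | ~((C <-> (A <-> D)) ^ B) | ~~((C <-> (A <-> D)) ^ B)
F | F | F | F ||     T     |         F         |            F            |            T             |             F            
F | F | F | T ||     F     |         T         |            T            |            F             |             T            
F | F | T | F ||     T     |         T         |            T            |            F             |             T            
F | F | T | T ||     F     |         F         |            F            |            T             |             F            
F | T | F | F ||     T     |         F         |            T            |            F             |             T            
F | T | F | T ||     F     |         T         |            F            |            T             |             F            
F | T | T | F ||     T     |         T         |            F            |            T             |             F            
F | T | T | T ||     F     |         F         |            T            |            F             |             T            
T | F | F | F ||     F     |         T         |            T            |            F             |             T            
T | F | F | T ||     T     |         F         |            F            |            T             |             F            
T | F | T | F ||     F     |         F         |            F            |            T             |             F            
T | F | T | T ||     T     |         T         |            T            |            F             |             T            
T | T | F | F ||     F     |         T         |            F            |            T             |             F            
T | T | F | T ||     T     |         F         |            T            |            F             |             T            
T | T | T | F ||     F     |         F         |            T            |            F             |             T            
T | T | T | T ||     T     |         T         |            F            |            T             |             F            
The formula is true on 8 of the 16 rows.

8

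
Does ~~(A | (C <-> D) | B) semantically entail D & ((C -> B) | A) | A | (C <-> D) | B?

yes

  A   |   B   |   C   |   D   ||   φ   |   ψ  
False | False | False | False ||  True |  True
False | False | False |  True || False |  True
False | False |  True | False || False | False
False | False |  True |  True ||  True |  True
False |  True | False | False ||  True |  True
False |  True | False |  True ||  True |  True
False |  True |  True | False ||  True |  True
False |  True |  True |  True ||  True |  True
 True | False | False | False ||  True |  True
 True | False | False |  True ||  True |  True
 True | False |  True | False ||  True |  True
 True | False |  True |  True ||  True |  True
 True |  True | False | False ||  True |  True
 True |  True | False |  True ||  True |  True
 True |  True |  True | False ||  True |  True
 True |  True |  True |  True ||  True |  True
In every row where φ is true, ψ is also true, so φ ⊨ ψ.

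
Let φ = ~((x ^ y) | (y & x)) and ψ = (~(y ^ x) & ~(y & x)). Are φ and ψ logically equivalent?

equivalent

  x   |   y   ||   φ   |   ψ  
 True |  True || False | False
 True | False || False | False
False |  True || False | False
False | False ||  True |  True
The columns for φ and ψ agree on every row, so they are logically equivalent.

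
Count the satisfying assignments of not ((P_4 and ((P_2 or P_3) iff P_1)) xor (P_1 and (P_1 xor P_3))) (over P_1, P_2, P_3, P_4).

P_1 | P_2 | P_3 | P_4 | φ
--- | --- | --- | --- | -
 F  |  F  |  F  |  F  | T
 F  |  F  |  F  |  T  | F
 F  |  F  |  T  |  F  | T
 F  |  F  |  T  |  T  | T
 F  |  T  |  F  |  F  | T
 F  |  T  |  F  |  T  | T
 F  |  T  |  T  |  F  | T
 F  |  T  |  T  |  T  | T
 T  |  F  |  F  |  F  | F
 T  |  F  |  F  |  T  | F
 T  |  F  |  T  |  F  | T
 T  |  F  |  T  |  T  | F
 T  |  T  |  F  |  F  | F
 T  |  T  |  F  |  T  | T
 T  |  T  |  T  |  F  | T
 T  |  T  |  T  |  T  | F
The formula is true on 10 of the 16 rows.

10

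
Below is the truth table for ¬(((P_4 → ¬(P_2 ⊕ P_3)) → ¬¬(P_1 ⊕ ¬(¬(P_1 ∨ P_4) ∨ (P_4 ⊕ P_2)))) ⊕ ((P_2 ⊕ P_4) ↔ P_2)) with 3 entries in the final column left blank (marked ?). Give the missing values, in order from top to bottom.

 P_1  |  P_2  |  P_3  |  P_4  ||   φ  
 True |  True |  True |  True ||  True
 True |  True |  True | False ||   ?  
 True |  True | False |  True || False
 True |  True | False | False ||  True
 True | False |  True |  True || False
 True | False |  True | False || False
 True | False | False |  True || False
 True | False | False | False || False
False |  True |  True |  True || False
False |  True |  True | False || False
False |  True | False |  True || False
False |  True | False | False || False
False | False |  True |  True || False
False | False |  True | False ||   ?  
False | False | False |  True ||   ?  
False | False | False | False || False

Row 2: ((P_4 → ¬(P_2 ⊕ P_3)) → ¬¬(P_1 ⊕ ¬(¬(P_1 ∨ P_4) ∨ (P_4 ⊕ P_2)))) = True, ((P_2 ⊕ P_4) ↔ P_2) = True, (((P_4 → ¬(P_2 ⊕ P_3)) → ¬¬(P_1 ⊕ ¬(¬(P_1 ∨ P_4) ∨ (P_4 ⊕ P_2)))) ⊕ ((P_2 ⊕ P_4) ↔ P_2)) = False, so the formula = True.
Row 14: ((P_4 → ¬(P_2 ⊕ P_3)) → ¬¬(P_1 ⊕ ¬(¬(P_1 ∨ P_4) ∨ (P_4 ⊕ P_2)))) = False, ((P_2 ⊕ P_4) ↔ P_2) = True, (((P_4 → ¬(P_2 ⊕ P_3)) → ¬¬(P_1 ⊕ ¬(¬(P_1 ∨ P_4) ∨ (P_4 ⊕ P_2)))) ⊕ ((P_2 ⊕ P_4) ↔ P_2)) = True, so the formula = False.
Row 15: ((P_4 → ¬(P_2 ⊕ P_3)) → ¬¬(P_1 ⊕ ¬(¬(P_1 ∨ P_4) ∨ (P_4 ⊕ P_2)))) = False, ((P_2 ⊕ P_4) ↔ P_2) = False, (((P_4 → ¬(P_2 ⊕ P_3)) → ¬¬(P_1 ⊕ ¬(¬(P_1 ∨ P_4) ∨ (P_4 ⊕ P_2)))) ⊕ ((P_2 ⊕ P_4) ↔ P_2)) = False, so the formula = True.

True, False, True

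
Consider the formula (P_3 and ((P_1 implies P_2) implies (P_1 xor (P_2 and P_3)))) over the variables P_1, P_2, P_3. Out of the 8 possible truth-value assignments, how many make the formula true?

 P_1    P_2    P_3   |  (P_1 implies P_2)  (P_2 and P_3)  (P_1 xor (P_2 and P_3))    φ  
 True   True   True  |         True             True               False           False
 True   True  False  |         True            False                True           False
 True  False   True  |        False            False                True            True
 True  False  False  |        False            False                True           False
False   True   True  |         True             True                True            True
False   True  False  |         True            False               False           False
False  False   True  |         True            False               False           False
False  False  False  |         True            False               False           False
The formula is true on 2 of the 8 rows.

2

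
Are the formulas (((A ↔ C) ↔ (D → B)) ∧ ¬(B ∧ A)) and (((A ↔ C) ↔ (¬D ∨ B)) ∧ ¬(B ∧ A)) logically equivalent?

  A   |   B   |   C   |   D   ||   φ   |   ψ  
 True |  True |  True |  True || False | False
 True |  True |  True | False || False | False
 True |  True | False |  True || False | False
 True |  True | False | False || False | False
 True | False |  True |  True || False | False
 True | False |  True | False ||  True |  True
 True | False | False |  True ||  True |  True
 True | False | False | False || False | False
False |  True |  True |  True || False | False
False |  True |  True | False || False | False
False |  True | False |  True ||  True |  True
False |  True | False | False ||  True |  True
False | False |  True |  True ||  True |  True
False | False |  True | False || False | False
False | False | False |  True || False | False
False | False | False | False ||  True |  True
The columns for φ and ψ agree on every row, so they are logically equivalent.

equivalent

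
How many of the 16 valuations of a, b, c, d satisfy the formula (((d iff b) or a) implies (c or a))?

a | b | c | d | (d iff b) | ((d iff b) or a) | (c or a) | φ
- | - | - | - | --------- | ---------------- | -------- | -
T | T | T | T |     T     |        T         |    T     | T
T | T | T | F |     F     |        T         |    T     | T
T | T | F | T |     T     |        T         |    T     | T
T | T | F | F |     F     |        T         |    T     | T
T | F | T | T |     F     |        T         |    T     | T
T | F | T | F |     T     |        T         |    T     | T
T | F | F | T |     F     |        T         |    T     | T
T | F | F | F |     T     |        T         |    T     | T
F | T | T | T |     T     |        T         |    T     | T
F | T | T | F |     F     |        F         |    T     | T
F | T | F | T |     T     |        T         |    F     | F
F | T | F | F |     F     |        F         |    F     | T
F | F | T | T |     F     |        F         |    T     | T
F | F | T | F |     T     |        T         |    T     | T
F | F | F | T |     F     |        F         |    F     | T
F | F | F | F |     T     |        T         |    F     | F
The formula is true on 14 of the 16 rows.

14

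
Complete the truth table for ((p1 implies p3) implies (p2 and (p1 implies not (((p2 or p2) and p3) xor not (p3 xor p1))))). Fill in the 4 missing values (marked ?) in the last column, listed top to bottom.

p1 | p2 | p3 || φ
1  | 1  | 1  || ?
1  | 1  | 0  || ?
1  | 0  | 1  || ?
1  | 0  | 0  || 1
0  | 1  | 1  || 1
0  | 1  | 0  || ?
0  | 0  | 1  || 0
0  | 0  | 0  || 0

1, 1, 0, 1

Row p1=1, p2=1, p3=1: (p1 implies p3) = 1, (p2 and (p1 implies not (((p2 or p2) and p3) xor not (p3 xor p1)))) = 1, so the formula = 1.
Row p1=1, p2=1, p3=0: (p1 implies p3) = 0, (p2 and (p1 implies not (((p2 or p2) and p3) xor not (p3 xor p1)))) = 1, so the formula = 1.
Row p1=1, p2=0, p3=1: (p1 implies p3) = 1, (p2 and (p1 implies not (((p2 or p2) and p3) xor not (p3 xor p1)))) = 0, so the formula = 0.
Row p1=0, p2=1, p3=0: (p1 implies p3) = 1, (p2 and (p1 implies not (((p2 or p2) and p3) xor not (p3 xor p1)))) = 1, so the formula = 1.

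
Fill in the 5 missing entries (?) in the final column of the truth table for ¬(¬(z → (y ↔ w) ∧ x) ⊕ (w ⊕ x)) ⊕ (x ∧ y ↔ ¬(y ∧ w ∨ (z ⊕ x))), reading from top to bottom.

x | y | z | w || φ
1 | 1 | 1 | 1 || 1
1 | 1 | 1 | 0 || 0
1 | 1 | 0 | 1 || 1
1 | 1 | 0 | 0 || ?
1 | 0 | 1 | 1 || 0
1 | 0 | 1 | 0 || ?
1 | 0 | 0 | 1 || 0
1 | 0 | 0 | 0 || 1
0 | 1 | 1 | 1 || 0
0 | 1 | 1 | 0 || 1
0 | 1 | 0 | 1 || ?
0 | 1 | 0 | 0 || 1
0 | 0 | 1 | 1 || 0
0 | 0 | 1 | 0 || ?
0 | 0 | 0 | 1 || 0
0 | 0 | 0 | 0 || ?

0, 0, 1, 1, 1

Row x=1, y=1, z=0, w=0: ¬(¬(z → (y ↔ w) ∧ x) ⊕ (w ⊕ x)) = 0, (x ∧ y ↔ ¬(y ∧ w ∨ (z ⊕ x))) = 0, so the formula = 0.
Row x=1, y=0, z=1, w=0: ¬(¬(z → (y ↔ w) ∧ x) ⊕ (w ⊕ x)) = 0, (x ∧ y ↔ ¬(y ∧ w ∨ (z ⊕ x))) = 0, so the formula = 0.
Row x=0, y=1, z=0, w=1: ¬(¬(z → (y ↔ w) ∧ x) ⊕ (w ⊕ x)) = 0, (x ∧ y ↔ ¬(y ∧ w ∨ (z ⊕ x))) = 1, so the formula = 1.
Row x=0, y=0, z=1, w=0: ¬(¬(z → (y ↔ w) ∧ x) ⊕ (w ⊕ x)) = 0, (x ∧ y ↔ ¬(y ∧ w ∨ (z ⊕ x))) = 1, so the formula = 1.
Row x=0, y=0, z=0, w=0: ¬(¬(z → (y ↔ w) ∧ x) ⊕ (w ⊕ x)) = 1, (x ∧ y ↔ ¬(y ∧ w ∨ (z ⊕ x))) = 0, so the formula = 1.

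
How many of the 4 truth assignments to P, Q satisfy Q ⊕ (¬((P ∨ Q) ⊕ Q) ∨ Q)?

  P      Q    |  (P ∨ Q)  ((P ∨ Q) ⊕ Q)  ¬((P ∨ Q) ⊕ Q)  (¬((P ∨ Q) ⊕ Q) ∨ Q)  (Q ⊕ (¬((P ∨ Q) ⊕ Q) ∨ Q))
False  False  |   False       False           True               True                     True           
False   True  |    True       False           True               True                    False           
 True  False  |    True        True          False              False                    False           
 True   True  |    True       False           True               True                    False           
The formula is true on 1 of the 4 rows.

1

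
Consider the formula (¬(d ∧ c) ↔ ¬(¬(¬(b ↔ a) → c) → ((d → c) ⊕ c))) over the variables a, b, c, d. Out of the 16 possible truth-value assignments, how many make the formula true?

6

a  b  c  d  |  (d ∧ c)  ¬(d ∧ c)  (b ↔ a)  ¬(b ↔ a)  (¬(b ↔ a) → c)  ¬(¬(b ↔ a) → c)  (d → c)  ((d → c) ⊕ c)  φ
T  T  T  T  |     T        F         T        F            T                F            T           F        T
T  T  T  F  |     F        T         T        F            T                F            T           F        F
T  T  F  T  |     F        T         T        F            T                F            F           F        F
T  T  F  F  |     F        T         T        F            T                F            T           T        F
T  F  T  T  |     T        F         F        T            T                F            T           F        T
T  F  T  F  |     F        T         F        T            T                F            T           F        F
T  F  F  T  |     F        T         F        T            F                T            F           F        T
T  F  F  F  |     F        T         F        T            F                T            T           T        F
F  T  T  T  |     T        F         F        T            T                F            T           F        T
F  T  T  F  |     F        T         F        T            T                F            T           F        F
F  T  F  T  |     F        T         F        T            F                T            F           F        T
F  T  F  F  |     F        T         F        T            F                T            T           T        F
F  F  T  T  |     T        F         T        F            T                F            T           F        T
F  F  T  F  |     F        T         T        F            T                F            T           F        F
F  F  F  T  |     F        T         T        F            T                F            F           F        F
F  F  F  F  |     F        T         T        F            T                F            T           T        F
The formula is true on 6 of the 16 rows.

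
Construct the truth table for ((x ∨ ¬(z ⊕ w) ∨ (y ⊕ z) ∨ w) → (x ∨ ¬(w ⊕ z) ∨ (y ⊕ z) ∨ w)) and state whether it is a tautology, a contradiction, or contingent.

x  y  z  w  |  (z ⊕ w)  ¬(z ⊕ w)  (y ⊕ z)  (x ∨ ¬(z ⊕ w) ∨ (y ⊕ z) ∨ w)  (w ⊕ z)  ¬(w ⊕ z)  (x ∨ ¬(w ⊕ z) ∨ (y ⊕ z) ∨ w)  φ
1  1  1  1  |     0        1         0                  1                   0        1                   1                1
1  1  1  0  |     1        0         0                  1                   1        0                   1                1
1  1  0  1  |     1        0         1                  1                   1        0                   1                1
1  1  0  0  |     0        1         1                  1                   0        1                   1                1
1  0  1  1  |     0        1         1                  1                   0        1                   1                1
1  0  1  0  |     1        0         1                  1                   1        0                   1                1
1  0  0  1  |     1        0         0                  1                   1        0                   1                1
1  0  0  0  |     0        1         0                  1                   0        1                   1                1
0  1  1  1  |     0        1         0                  1                   0        1                   1                1
0  1  1  0  |     1        0         0                  0                   1        0                   0                1
0  1  0  1  |     1        0         1                  1                   1        0                   1                1
0  1  0  0  |     0        1         1                  1                   0        1                   1                1
0  0  1  1  |     0        1         1                  1                   0        1                   1                1
0  0  1  0  |     1        0         1                  1                   1        0                   1                1
0  0  0  1  |     1        0         0                  1                   1        0                   1                1
0  0  0  0  |     0        1         0                  1                   0        1                   1                1
Every row is 1, so the formula is a tautology.

tautology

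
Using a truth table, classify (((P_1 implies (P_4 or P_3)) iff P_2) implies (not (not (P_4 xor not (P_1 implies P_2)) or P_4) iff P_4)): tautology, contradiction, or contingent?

contingent

P_1  P_2  P_3  P_4  |  (P_4 or P_3)  (P_1 implies (P_4 or P_3))  (P_1 implies P_2)  not (P_1 implies P_2)  φ
 1    1    1    1   |       1                    1                       1                    0            0
 1    1    1    0   |       1                    1                       1                    0            1
 1    1    0    1   |       1                    1                       1                    0            0
 1    1    0    0   |       0                    0                       1                    0            1
 1    0    1    1   |       1                    1                       0                    1            1
 1    0    1    0   |       1                    1                       0                    1            1
 1    0    0    1   |       1                    1                       0                    1            1
 1    0    0    0   |       0                    0                       0                    1            0
 0    1    1    1   |       1                    1                       1                    0            0
 0    1    1    0   |       1                    1                       1                    0            1
 0    1    0    1   |       1                    1                       1                    0            0
 0    1    0    0   |       0                    1                       1                    0            1
 0    0    1    1   |       1                    1                       1                    0            1
 0    0    1    0   |       1                    1                       1                    0            1
 0    0    0    1   |       1                    1                       1                    0            1
 0    0    0    0   |       0                    1                       1                    0            1
11 of 16 rows are 1, so the formula is contingent.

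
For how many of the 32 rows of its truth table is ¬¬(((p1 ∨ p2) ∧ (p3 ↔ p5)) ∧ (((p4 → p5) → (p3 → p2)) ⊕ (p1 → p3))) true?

6

p1  p2  p3  p4  p5  |  φ
T   T   T   T   T   |  F
T   T   T   T   F   |  F
T   T   T   F   T   |  F
T   T   T   F   F   |  F
T   T   F   T   T   |  F
T   T   F   T   F   |  T
T   T   F   F   T   |  F
T   T   F   F   F   |  T
T   F   T   T   T   |  T
T   F   T   T   F   |  F
T   F   T   F   T   |  T
T   F   T   F   F   |  F
T   F   F   T   T   |  F
T   F   F   T   F   |  T
T   F   F   F   T   |  F
T   F   F   F   F   |  T
F   T   T   T   T   |  F
F   T   T   T   F   |  F
F   T   T   F   T   |  F
F   T   T   F   F   |  F
F   T   F   T   T   |  F
F   T   F   T   F   |  F
F   T   F   F   T   |  F
F   T   F   F   F   |  F
F   F   T   T   T   |  F
F   F   T   T   F   |  F
F   F   T   F   T   |  F
F   F   T   F   F   |  F
F   F   F   T   T   |  F
F   F   F   T   F   |  F
F   F   F   F   T   |  F
F   F   F   F   F   |  F
The formula is true on 6 of the 32 rows.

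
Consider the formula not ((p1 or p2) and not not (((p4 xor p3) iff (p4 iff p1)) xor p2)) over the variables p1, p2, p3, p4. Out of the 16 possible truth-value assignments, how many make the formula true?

p1 | p2 | p3 | p4 | φ
-- | -- | -- | -- | -
T  | T  | T  | T  | F
T  | T  | T  | F  | F
T  | T  | F  | T  | T
T  | T  | F  | F  | T
T  | F  | T  | T  | T
T  | F  | T  | F  | T
T  | F  | F  | T  | F
T  | F  | F  | F  | F
F  | T  | T  | T  | T
F  | T  | T  | F  | T
F  | T  | F  | T  | F
F  | T  | F  | F  | F
F  | F  | T  | T  | T
F  | F  | T  | F  | T
F  | F  | F  | T  | T
F  | F  | F  | F  | T
The formula is true on 10 of the 16 rows.

10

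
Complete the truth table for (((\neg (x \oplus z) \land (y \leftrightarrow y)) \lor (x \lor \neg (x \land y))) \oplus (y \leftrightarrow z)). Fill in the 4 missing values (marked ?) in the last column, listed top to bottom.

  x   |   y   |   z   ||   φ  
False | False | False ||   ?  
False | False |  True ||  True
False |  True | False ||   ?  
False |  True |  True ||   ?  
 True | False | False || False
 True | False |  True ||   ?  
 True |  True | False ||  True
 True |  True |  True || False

False, True, False, True

Row x=False, y=False, z=False: ((\neg (x \oplus z) \land (y \leftrightarrow y)) \lor (x \lor \neg (x \land y))) = True, (y \leftrightarrow z) = True, so the formula = False.
Row x=False, y=True, z=False: ((\neg (x \oplus z) \land (y \leftrightarrow y)) \lor (x \lor \neg (x \land y))) = True, (y \leftrightarrow z) = False, so the formula = True.
Row x=False, y=True, z=True: ((\neg (x \oplus z) \land (y \leftrightarrow y)) \lor (x \lor \neg (x \land y))) = True, (y \leftrightarrow z) = True, so the formula = False.
Row x=True, y=False, z=True: ((\neg (x \oplus z) \land (y \leftrightarrow y)) \lor (x \lor \neg (x \land y))) = True, (y \leftrightarrow z) = False, so the formula = True.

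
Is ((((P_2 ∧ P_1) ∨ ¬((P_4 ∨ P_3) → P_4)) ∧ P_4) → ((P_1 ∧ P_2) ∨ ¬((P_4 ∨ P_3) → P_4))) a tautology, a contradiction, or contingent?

P_1 | P_2 | P_3 | P_4 || (P_2 ∧ P_1) | (P_4 ∨ P_3) | ((P_4 ∨ P_3) → P_4) | ¬((P_4 ∨ P_3) → P_4) | (P_1 ∧ P_2) | φ
 F  |  F  |  F  |  F  ||      F      |      F      |          T          |          F           |      F      | T
 F  |  F  |  F  |  T  ||      F      |      T      |          T          |          F           |      F      | T
 F  |  F  |  T  |  F  ||      F      |      T      |          F          |          T           |      F      | T
 F  |  F  |  T  |  T  ||      F      |      T      |          T          |          F           |      F      | T
 F  |  T  |  F  |  F  ||      F      |      F      |          T          |          F           |      F      | T
 F  |  T  |  F  |  T  ||      F      |      T      |          T          |          F           |      F      | T
 F  |  T  |  T  |  F  ||      F      |      T      |          F          |          T           |      F      | T
 F  |  T  |  T  |  T  ||      F      |      T      |          T          |          F           |      F      | T
 T  |  F  |  F  |  F  ||      F      |      F      |          T          |          F           |      F      | T
 T  |  F  |  F  |  T  ||      F      |      T      |          T          |          F           |      F      | T
 T  |  F  |  T  |  F  ||      F      |      T      |          F          |          T           |      F      | T
 T  |  F  |  T  |  T  ||      F      |      T      |          T          |          F           |      F      | T
 T  |  T  |  F  |  F  ||      T      |      F      |          T          |          F           |      T      | T
 T  |  T  |  F  |  T  ||      T      |      T      |          T          |          F           |      T      | T
 T  |  T  |  T  |  F  ||      T      |      T      |          F          |          T           |      T      | T
 T  |  T  |  T  |  T  ||      T      |      T      |          T          |          F           |      T      | T
Every row is T, so the formula is a tautology.

tautology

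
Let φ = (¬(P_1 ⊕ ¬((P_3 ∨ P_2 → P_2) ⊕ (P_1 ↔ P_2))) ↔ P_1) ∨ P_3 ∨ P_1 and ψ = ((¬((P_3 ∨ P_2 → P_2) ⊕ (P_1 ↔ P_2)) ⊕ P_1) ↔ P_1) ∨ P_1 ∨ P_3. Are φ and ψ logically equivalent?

P_1  P_2  P_3  |  φ  ψ
 T    T    T   |  T  T
 T    T    F   |  T  T
 T    F    T   |  T  T
 T    F    F   |  T  T
 F    T    T   |  T  T
 F    T    F   |  F  T
 F    F    T   |  T  T
 F    F    F   |  T  F
The columns differ at P_1=F, P_2=T, P_3=F (φ=F, ψ=T), so they are not equivalent.

not equivalent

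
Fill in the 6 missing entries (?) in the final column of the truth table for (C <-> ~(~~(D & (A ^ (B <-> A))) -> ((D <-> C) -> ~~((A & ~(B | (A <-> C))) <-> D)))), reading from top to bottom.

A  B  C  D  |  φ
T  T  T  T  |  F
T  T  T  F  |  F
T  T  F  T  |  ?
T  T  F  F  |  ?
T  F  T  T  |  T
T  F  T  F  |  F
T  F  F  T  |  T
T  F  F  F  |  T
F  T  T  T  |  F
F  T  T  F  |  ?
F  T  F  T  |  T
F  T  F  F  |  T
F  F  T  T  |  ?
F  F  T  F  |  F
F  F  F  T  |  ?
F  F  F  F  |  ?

T, T, F, T, T, T

Row A=T, B=T, C=F, D=T: ~(~~(D & (A ^ (B <-> A))) -> ((D <-> C) -> ~~((A & ~(B | (A <-> C))) <-> D))) = F, so the formula = T.
Row A=T, B=T, C=F, D=F: ~(~~(D & (A ^ (B <-> A))) -> ((D <-> C) -> ~~((A & ~(B | (A <-> C))) <-> D))) = F, so the formula = T.
Row A=F, B=T, C=T, D=F: ~(~~(D & (A ^ (B <-> A))) -> ((D <-> C) -> ~~((A & ~(B | (A <-> C))) <-> D))) = F, so the formula = F.
Row A=F, B=F, C=T, D=T: ~(~~(D & (A ^ (B <-> A))) -> ((D <-> C) -> ~~((A & ~(B | (A <-> C))) <-> D))) = T, so the formula = T.
Row A=F, B=F, C=F, D=T: ~(~~(D & (A ^ (B <-> A))) -> ((D <-> C) -> ~~((A & ~(B | (A <-> C))) <-> D))) = F, so the formula = T.
Row A=F, B=F, C=F, D=F: ~(~~(D & (A ^ (B <-> A))) -> ((D <-> C) -> ~~((A & ~(B | (A <-> C))) <-> D))) = F, so the formula = T.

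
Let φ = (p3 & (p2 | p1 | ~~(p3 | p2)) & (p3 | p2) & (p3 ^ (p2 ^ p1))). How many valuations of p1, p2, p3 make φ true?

2

p1  p2  p3     (p3 | p2)  ~(p3 | p2)  ~~(p3 | p2)  (p2 | p1 | ~~(p3 | p2))  (p2 ^ p1)  (p3 ^ (p2 ^ p1))  φ
T   T   T          T          F            T                  T                 F             T          T
T   T   F          T          F            T                  T                 F             F          F
T   F   T          T          F            T                  T                 T             F          F
T   F   F          F          T            F                  T                 T             T          F
F   T   T          T          F            T                  T                 T             F          F
F   T   F          T          F            T                  T                 T             T          F
F   F   T          T          F            T                  T                 F             T          T
F   F   F          F          T            F                  F                 F             F          F
The formula is true on 2 of the 8 rows.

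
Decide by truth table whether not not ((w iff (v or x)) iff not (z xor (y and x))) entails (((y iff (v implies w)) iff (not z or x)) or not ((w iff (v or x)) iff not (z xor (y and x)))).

  x   |   y   |   z   |   w   |   v   ||   φ   |   ψ  
 True |  True |  True |  True |  True ||  True |  True
 True |  True |  True |  True | False ||  True |  True
 True |  True |  True | False |  True || False |  True
 True |  True |  True | False | False || False |  True
 True |  True | False |  True |  True || False |  True
 True |  True | False |  True | False || False |  True
 True |  True | False | False |  True ||  True | False
 True |  True | False | False | False ||  True |  True
 True | False |  True |  True |  True || False |  True
 True | False |  True |  True | False || False |  True
 True | False |  True | False |  True ||  True |  True
 True | False |  True | False | False ||  True | False
 True | False | False |  True |  True ||  True | False
 True | False | False |  True | False ||  True | False
 True | False | False | False |  True || False |  True
 True | False | False | False | False || False |  True
False |  True |  True |  True |  True || False |  True
False |  True |  True |  True | False ||  True | False
False |  True |  True | False |  True ||  True |  True
False |  True |  True | False | False || False |  True
False |  True | False |  True |  True ||  True |  True
False |  True | False |  True | False || False |  True
False |  True | False | False |  True || False |  True
False |  True | False | False | False ||  True |  True
False | False |  True |  True |  True || False |  True
False | False |  True |  True | False ||  True |  True
False | False |  True | False |  True ||  True | False
False | False |  True | False | False || False |  True
False | False | False |  True |  True ||  True | False
False | False | False |  True | False || False |  True
False | False | False | False |  True || False |  True
False | False | False | False | False ||  True | False
At x=True, y=True, z=False, w=False, v=True we have φ true but ψ false, so φ does not entail ψ.

no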